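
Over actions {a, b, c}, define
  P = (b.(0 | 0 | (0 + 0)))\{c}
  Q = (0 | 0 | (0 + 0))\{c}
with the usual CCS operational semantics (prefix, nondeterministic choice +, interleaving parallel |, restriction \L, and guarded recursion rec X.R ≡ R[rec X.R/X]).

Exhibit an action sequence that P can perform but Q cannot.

b

Reachable graph of P (2 states):
  m0 = (b.(0 | 0 | (0 + 0)))\{c} ⊢ =b=> m1
  m1 = (0 | 0 | (0 + 0))\{c} ⊢ ∅
Reachable graph of Q (1 states):
  n0 = (0 | 0 | (0 + 0))\{c} ⊢ ∅
Trace ⟨b⟩ through P, begin at {m0}:
  step 1 (b): {m1}
  ✓ P
Trace ⟨b⟩ through Q, begin at {n0}:
  step 1 (b): ∅ (Q stuck)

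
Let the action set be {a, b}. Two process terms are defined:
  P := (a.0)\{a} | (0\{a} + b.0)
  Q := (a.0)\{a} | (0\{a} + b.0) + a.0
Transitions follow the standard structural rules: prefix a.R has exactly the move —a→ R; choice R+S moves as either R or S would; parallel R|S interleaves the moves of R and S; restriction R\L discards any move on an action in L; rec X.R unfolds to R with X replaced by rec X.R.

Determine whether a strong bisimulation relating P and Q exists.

NO

Reachable graph of P (2 states):
  m0 = (a.0)\{a} | (0\{a} + b.0) :: —b→ m1
  m1 = (a.0)\{a} | 0 :: stopped
Reachable graph of Q (3 states):
  n0 = (a.0)\{a} | (0\{a} + b.0) + a.0 :: —a→ n1, —b→ n2
  n1 = 0 :: stopped
  n2 = (a.0)\{a} | 0 :: stopped
Coarsest stable partition (strong bisimilarity classes):
  B0 = {m0}
  B1 = {m1, n1, n2}
  B2 = {n0}
m0 ∈ B0, n0 ∈ B2 → different blocks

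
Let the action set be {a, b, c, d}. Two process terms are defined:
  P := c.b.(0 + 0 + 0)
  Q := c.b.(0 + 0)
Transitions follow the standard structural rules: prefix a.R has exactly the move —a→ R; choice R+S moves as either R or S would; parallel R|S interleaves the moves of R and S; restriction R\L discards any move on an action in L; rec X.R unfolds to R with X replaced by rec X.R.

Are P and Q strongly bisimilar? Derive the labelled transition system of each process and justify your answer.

Reachable graph of P (3 states):
  s0 = c.b.(0 + 0 + 0) has moves =c=> s1
  s1 = b.(0 + 0 + 0) has moves =b=> s2
  s2 = 0 + 0 + 0 has moves stopped
Reachable graph of Q (3 states):
  t0 = c.b.(0 + 0) has moves =c=> t1
  t1 = b.(0 + 0) has moves =b=> t2
  t2 = 0 + 0 has moves stopped
Coarsest stable partition (strong bisimilarity classes):
  B0 = {s0, t0}
  B1 = {s1, t1}
  B2 = {s2, t2}
s0 ∈ B0, t0 ∈ B0 → same block

P ~ Q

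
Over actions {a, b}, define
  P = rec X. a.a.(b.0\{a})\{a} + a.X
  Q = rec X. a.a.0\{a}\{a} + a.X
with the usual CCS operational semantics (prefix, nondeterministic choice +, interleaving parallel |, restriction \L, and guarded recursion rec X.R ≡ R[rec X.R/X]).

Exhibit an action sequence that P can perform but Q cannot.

aab

LTS(P): 4 reachable states
  u0 = rec X. a.a.(b.0\{a})\{a} + a.X | -a-> u0, -a-> u1
  u1 = a.(b.0\{a})\{a} | -a-> u2
  u2 = (b.0\{a})\{a} | -b-> u3
  u3 = 0\{a}\{a} | stopped
LTS(Q): 3 reachable states
  v0 = rec X. a.a.0\{a}\{a} + a.X | -a-> v0, -a-> v1
  v1 = a.0\{a}\{a} | -a-> v2
  v2 = 0\{a}\{a} | stopped
Executing aab from P (initial set {u0}):
  [1] a ⇒ {u0, u1}
  [2] a ⇒ {u0, u1, u2}
  [3] b ⇒ {u3}
  — P admits the full trace.
Executing aab from Q (initial set {v0}):
  [1] a ⇒ {v0, v1}
  [2] a ⇒ {v0, v1, v2}
  [3] b ⇒ ∅ (Q stuck)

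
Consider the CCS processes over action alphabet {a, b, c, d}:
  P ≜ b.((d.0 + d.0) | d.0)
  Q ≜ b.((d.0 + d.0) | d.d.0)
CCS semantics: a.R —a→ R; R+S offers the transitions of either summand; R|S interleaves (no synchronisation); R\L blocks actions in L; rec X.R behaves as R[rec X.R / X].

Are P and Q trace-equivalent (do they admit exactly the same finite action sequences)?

NO — witness ⟨bddd⟩

LTS(P): 5 reachable states
  p0 = b.((d.0 + d.0) | d.0) | --b--▸ p1
  p1 = (d.0 + d.0) | d.0 | --d--▸ p2, --d--▸ p3
  p2 = (d.0 + d.0) | 0 | --d--▸ p4
  p3 = 0 | d.0 | --d--▸ p4
  p4 = 0 | 0 | ∅
LTS(Q): 7 reachable states
  q0 = b.((d.0 + d.0) | d.d.0) | --b--▸ q1
  q1 = (d.0 + d.0) | d.d.0 | --d--▸ q2, --d--▸ q3
  q2 = (d.0 + d.0) | d.0 | --d--▸ q4, --d--▸ q5
  q3 = 0 | d.d.0 | --d--▸ q5
  q4 = (d.0 + d.0) | 0 | --d--▸ q6
  q5 = 0 | d.0 | --d--▸ q6
  q6 = 0 | 0 | ∅
Executing bddd from Q (initial set {q0}):
  after b @ step 1: {q1}
  after d @ step 2: {q2, q3}
  after d @ step 3: {q4, q5}
  after d @ step 4: {q6}
  Q completes σ.
Executing bddd from P (initial set {p0}):
  after b @ step 1: {p1}
  after d @ step 2: {p2, p3}
  after d @ step 3: {p4}
  after d @ step 4: ∅  — P cannot continue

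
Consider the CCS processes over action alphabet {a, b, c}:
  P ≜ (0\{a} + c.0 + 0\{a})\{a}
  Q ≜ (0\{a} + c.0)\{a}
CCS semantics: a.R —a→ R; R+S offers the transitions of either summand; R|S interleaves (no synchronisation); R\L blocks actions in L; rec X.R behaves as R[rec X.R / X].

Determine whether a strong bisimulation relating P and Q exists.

YES

LTS(P): 2 reachable states
  p0 = (0\{a} + c.0 + 0\{a})\{a} → —c→ p1
  p1 = 0\{a} → deadlocked
LTS(Q): 2 reachable states
  q0 = (0\{a} + c.0)\{a} → —c→ q1
  q1 = 0\{a} → deadlocked
Partition-refinement fixed point:
  B0 = {p0, q0}
  B1 = {p1, q1}
p0 ∈ B0, q0 ∈ B0 → same block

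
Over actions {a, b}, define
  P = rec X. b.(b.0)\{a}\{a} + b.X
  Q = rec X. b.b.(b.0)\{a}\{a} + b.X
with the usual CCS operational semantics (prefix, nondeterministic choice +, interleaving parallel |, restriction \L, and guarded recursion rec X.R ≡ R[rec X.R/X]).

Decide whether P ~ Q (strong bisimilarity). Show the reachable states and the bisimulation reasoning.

not bisimilar

P's transition system — 3 states:
  p0 = rec X. b.(b.0)\{a}\{a} + b.X has moves -b-> p0, -b-> p1
  p1 = (b.0)\{a}\{a} has moves -b-> p2
  p2 = 0\{a}\{a} has moves ·
Q's transition system — 4 states:
  q0 = rec X. b.b.(b.0)\{a}\{a} + b.X has moves -b-> q0, -b-> q1
  q1 = b.(b.0)\{a}\{a} has moves -b-> q2
  q2 = (b.0)\{a}\{a} has moves -b-> q3
  q3 = 0\{a}\{a} has moves ·
Partition-refinement fixed point:
  B0 = {p0}
  B1 = {p1, q2}
  B2 = {p2, q3}
  B3 = {q0}
  B4 = {q1}
p0 ∈ B0, q0 ∈ B3 → different blocks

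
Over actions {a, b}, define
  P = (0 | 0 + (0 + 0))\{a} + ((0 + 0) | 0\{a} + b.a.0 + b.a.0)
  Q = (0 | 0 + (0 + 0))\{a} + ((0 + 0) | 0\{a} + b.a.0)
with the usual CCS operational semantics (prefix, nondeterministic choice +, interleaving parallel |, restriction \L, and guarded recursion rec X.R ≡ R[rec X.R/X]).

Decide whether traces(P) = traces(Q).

YES

Reachable graph of P (3 states):
  p0 = (0 | 0 + (0 + 0))\{a} + ((0 + 0) | 0\{a} + b.a.0 + b.a.0) :: -b-> p1
  p1 = a.0 :: -a-> p2
  p2 = 0 :: ∅
Reachable graph of Q (3 states):
  q0 = (0 | 0 + (0 + 0))\{a} + ((0 + 0) | 0\{a} + b.a.0) :: -b-> q1
  q1 = a.0 :: -a-> q2
  q2 = 0 :: ∅
Partition-refinement fixed point:
  B0 = {p0, q0}
  B1 = {p1, q1}
  B2 = {p2, q2}
p0 ∈ B0, q0 ∈ B0 → same block
Bisimilar ⇒ trace-equivalent.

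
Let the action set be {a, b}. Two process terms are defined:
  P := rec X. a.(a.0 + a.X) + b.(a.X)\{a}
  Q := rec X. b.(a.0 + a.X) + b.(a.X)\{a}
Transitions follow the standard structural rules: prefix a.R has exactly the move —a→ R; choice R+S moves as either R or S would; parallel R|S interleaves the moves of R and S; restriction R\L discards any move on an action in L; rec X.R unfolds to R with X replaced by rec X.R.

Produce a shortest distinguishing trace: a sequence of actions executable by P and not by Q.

P's transition system — 4 states:
  u0 = rec X. a.(a.0 + a.X) + b.(a.X)\{a} :: —a→ u1, —b→ u2
  u1 = a.0 + a.(rec X. a.(a.0 + a.X) + b.(a.X)\{a}) :: —a→ u0, —a→ u3
  u2 = (a.(rec X. a.(a.0 + a.X) + b.(a.X)\{a}))\{a} :: ∅
  u3 = 0 :: ∅
Q's transition system — 4 states:
  v0 = rec X. b.(a.0 + a.X) + b.(a.X)\{a} :: —b→ v1, —b→ v2
  v1 = (a.(rec X. b.(a.0 + a.X) + b.(a.X)\{a}))\{a} :: ∅
  v2 = a.0 + a.(rec X. b.(a.0 + a.X) + b.(a.X)\{a}) :: —a→ v0, —a→ v3
  v3 = 0 :: ∅
Executing a from P (initial set {u0}):
  [1] a ⇒ {u1}
  P completes σ.
Executing a from Q (initial set {v0}):
  [1] a ⇒ no successor for Q

a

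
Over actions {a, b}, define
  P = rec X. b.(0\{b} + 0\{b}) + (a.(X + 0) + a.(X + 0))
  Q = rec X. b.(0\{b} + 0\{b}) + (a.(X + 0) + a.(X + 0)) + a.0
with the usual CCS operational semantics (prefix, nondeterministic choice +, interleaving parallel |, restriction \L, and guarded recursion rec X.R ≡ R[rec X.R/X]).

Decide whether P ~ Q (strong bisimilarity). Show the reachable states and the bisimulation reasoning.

not bisimilar

LTS(P): 3 reachable states
  s0 = rec X. b.(0\{b} + 0\{b}) + (a.(X + 0) + a.(X + 0)) → =a=> s1, =b=> s2
  s1 = (rec X. b.(0\{b} + 0\{b}) + (a.(X + 0) + a.(X + 0))) + 0 → =a=> s1, =b=> s2
  s2 = 0\{b} + 0\{b} → ·
LTS(Q): 4 reachable states
  t0 = rec X. b.(0\{b} + 0\{b}) + (a.(X + 0) + a.(X + 0)) + a.0 → =a=> t1, =a=> t2, =b=> t3
  t1 = (rec X. b.(0\{b} + 0\{b}) + (a.(X + 0) + a.(X + 0)) + a.0) + 0 → =a=> t1, =a=> t2, =b=> t3
  t2 = 0 → ·
  t3 = 0\{b} + 0\{b} → ·
Bisimilarity quotient blocks:
  B0 = {s0, s1}
  B1 = {s2, t2, t3}
  B2 = {t0, t1}
s0 ∈ B0, t0 ∈ B2 → different blocks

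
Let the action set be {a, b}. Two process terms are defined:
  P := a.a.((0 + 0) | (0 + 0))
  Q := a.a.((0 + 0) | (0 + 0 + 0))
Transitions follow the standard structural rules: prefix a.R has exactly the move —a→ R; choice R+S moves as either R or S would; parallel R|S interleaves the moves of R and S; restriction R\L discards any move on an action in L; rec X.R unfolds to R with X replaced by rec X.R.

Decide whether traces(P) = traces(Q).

traces(P) = traces(Q)

Reachable graph of P (3 states):
  p0 = a.a.((0 + 0) | (0 + 0)) → ··a··> p1
  p1 = a.((0 + 0) | (0 + 0)) → ··a··> p2
  p2 = (0 + 0) | (0 + 0) → ∅
Reachable graph of Q (3 states):
  q0 = a.a.((0 + 0) | (0 + 0 + 0)) → ··a··> q1
  q1 = a.((0 + 0) | (0 + 0 + 0)) → ··a··> q2
  q2 = (0 + 0) | (0 + 0 + 0) → ∅
Partition-refinement fixed point:
  B0 = {p0, q0}
  B1 = {p1, q1}
  B2 = {p2, q2}
p0 ∈ B0, q0 ∈ B0 → same block
Bisimilar ⇒ trace-equivalent.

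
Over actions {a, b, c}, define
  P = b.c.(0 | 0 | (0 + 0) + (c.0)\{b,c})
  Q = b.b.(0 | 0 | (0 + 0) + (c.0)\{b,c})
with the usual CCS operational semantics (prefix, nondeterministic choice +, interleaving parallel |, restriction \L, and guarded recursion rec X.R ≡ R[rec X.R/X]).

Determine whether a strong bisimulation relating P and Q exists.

NO

Reachable graph of P (3 states):
  m0 = b.c.(0 | 0 | (0 + 0) + (c.0)\{b,c}) :: =b=> m1
  m1 = c.(0 | 0 | (0 + 0) + (c.0)\{b,c}) :: =c=> m2
  m2 = 0 | 0 | (0 + 0) + (c.0)\{b,c} :: (no moves)
Reachable graph of Q (3 states):
  n0 = b.b.(0 | 0 | (0 + 0) + (c.0)\{b,c}) :: =b=> n1
  n1 = b.(0 | 0 | (0 + 0) + (c.0)\{b,c}) :: =b=> n2
  n2 = 0 | 0 | (0 + 0) + (c.0)\{b,c} :: (no moves)
Partition-refinement fixed point:
  B0 = {m0}
  B1 = {m1}
  B2 = {m2, n2}
  B3 = {n0}
  B4 = {n1}
m0 ∈ B0, n0 ∈ B3 → different blocks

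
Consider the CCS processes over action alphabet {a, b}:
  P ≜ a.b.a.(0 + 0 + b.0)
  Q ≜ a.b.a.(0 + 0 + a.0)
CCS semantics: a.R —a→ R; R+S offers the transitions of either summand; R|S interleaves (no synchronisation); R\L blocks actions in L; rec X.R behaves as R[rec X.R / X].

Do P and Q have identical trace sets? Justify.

Reachable graph of P (5 states):
  m0 = a.b.a.(0 + 0 + b.0) has moves -a-> m1
  m1 = b.a.(0 + 0 + b.0) has moves -b-> m2
  m2 = a.(0 + 0 + b.0) has moves -a-> m3
  m3 = 0 + 0 + b.0 has moves -b-> m4
  m4 = 0 has moves deadlocked
Reachable graph of Q (5 states):
  n0 = a.b.a.(0 + 0 + a.0) has moves -a-> n1
  n1 = b.a.(0 + 0 + a.0) has moves -b-> n2
  n2 = a.(0 + 0 + a.0) has moves -a-> n3
  n3 = 0 + 0 + a.0 has moves -a-> n4
  n4 = 0 has moves deadlocked
Executing abab from P (initial set {m0}):
  [1] a ⇒ {m1}
  [2] b ⇒ {m2}
  [3] a ⇒ {m3}
  [4] b ⇒ {m4}
  ✓ P
Executing abab from Q (initial set {n0}):
  [1] a ⇒ {n1}
  [2] b ⇒ {n2}
  [3] a ⇒ {n3}
  [4] b ⇒ ∅  — Q cannot continue

NO — witness ⟨abab⟩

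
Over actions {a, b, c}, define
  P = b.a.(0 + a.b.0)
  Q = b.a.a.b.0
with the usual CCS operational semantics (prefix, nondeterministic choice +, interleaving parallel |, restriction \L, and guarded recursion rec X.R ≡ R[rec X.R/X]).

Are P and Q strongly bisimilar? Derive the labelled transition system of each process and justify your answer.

Reachable graph of P (5 states):
  u0 = b.a.(0 + a.b.0) has moves =b=> u1
  u1 = a.(0 + a.b.0) has moves =a=> u2
  u2 = 0 + a.b.0 has moves =a=> u3
  u3 = b.0 has moves =b=> u4
  u4 = 0 has moves stopped
Reachable graph of Q (5 states):
  v0 = b.a.a.b.0 has moves =b=> v1
  v1 = a.a.b.0 has moves =a=> v2
  v2 = a.b.0 has moves =a=> v3
  v3 = b.0 has moves =b=> v4
  v4 = 0 has moves stopped
Bisimilarity quotient blocks:
  B0 = {u0, v0}
  B1 = {u1, v1}
  B2 = {u2, v2}
  B3 = {u3, v3}
  B4 = {u4, v4}
u0 ∈ B0, v0 ∈ B0 → same block

P ~ Q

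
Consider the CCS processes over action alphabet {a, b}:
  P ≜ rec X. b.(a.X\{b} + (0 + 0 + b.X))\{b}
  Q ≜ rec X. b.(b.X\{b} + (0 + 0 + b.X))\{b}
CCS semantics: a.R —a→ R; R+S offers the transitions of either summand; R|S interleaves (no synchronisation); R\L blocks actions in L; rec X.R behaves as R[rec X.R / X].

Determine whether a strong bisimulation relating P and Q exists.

LTS(P): 3 reachable states
  m0 = rec X. b.(a.X\{b} + (0 + 0 + b.X))\{b} → -b-> m1
  m1 = (a.(rec X. b.(a.X\{b} + (0 + 0 + b.X))\{b})\{b} + (0 + 0 + b.(rec X. b.(a.X\{b} + (0 + 0 + b.X))\{b})))\{b} → -a-> m2
  m2 = (rec X. b.(a.X\{b} + (0 + 0 + b.X))\{b})\{b}\{b} → ·
LTS(Q): 2 reachable states
  n0 = rec X. b.(b.X\{b} + (0 + 0 + b.X))\{b} → -b-> n1
  n1 = (b.(rec X. b.(b.X\{b} + (0 + 0 + b.X))\{b})\{b} + (0 + 0 + b.(rec X. b.(b.X\{b} + (0 + 0 + b.X))\{b})))\{b} → ·
Bisimilarity quotient blocks:
  B0 = {m0}
  B1 = {m1}
  B2 = {m2, n1}
  B3 = {n0}
m0 ∈ B0, n0 ∈ B3 → different blocks

P ≁ Q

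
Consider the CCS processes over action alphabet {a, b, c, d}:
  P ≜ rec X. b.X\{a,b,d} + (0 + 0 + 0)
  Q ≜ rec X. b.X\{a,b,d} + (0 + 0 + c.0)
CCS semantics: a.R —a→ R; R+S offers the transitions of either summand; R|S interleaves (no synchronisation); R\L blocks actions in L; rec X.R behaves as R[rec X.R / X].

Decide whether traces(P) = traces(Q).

Reachable graph of P (2 states):
  u0 = rec X. b.X\{a,b,d} + (0 + 0 + 0) has moves ··b··> u1
  u1 = (rec X. b.X\{a,b,d} + (0 + 0 + 0))\{a,b,d} has moves stopped
Reachable graph of Q (4 states):
  v0 = rec X. b.X\{a,b,d} + (0 + 0 + c.0) has moves ··b··> v1, ··c··> v2
  v1 = (rec X. b.X\{a,b,d} + (0 + 0 + c.0))\{a,b,d} has moves ··c··> v3
  v2 = 0 has moves stopped
  v3 = 0\{a,b,d} has moves stopped
Executing c from Q (initial set {v0}):
  step 1 (c): {v2}
  — Q admits the full trace.
Executing c from P (initial set {u0}):
  step 1 (c): ∅  — P cannot continue

traces(P) ≠ traces(Q) — witness ⟨c⟩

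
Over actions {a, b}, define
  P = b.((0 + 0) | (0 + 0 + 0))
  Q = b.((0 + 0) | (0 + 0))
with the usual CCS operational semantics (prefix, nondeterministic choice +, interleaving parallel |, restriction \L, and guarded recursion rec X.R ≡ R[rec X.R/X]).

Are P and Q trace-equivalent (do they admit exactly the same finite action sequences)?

LTS(P): 2 reachable states
  s0 = b.((0 + 0) | (0 + 0 + 0)) :: -b-> s1
  s1 = (0 + 0) | (0 + 0 + 0) :: stopped
LTS(Q): 2 reachable states
  t0 = b.((0 + 0) | (0 + 0)) :: -b-> t1
  t1 = (0 + 0) | (0 + 0) :: stopped
Coarsest stable partition (strong bisimilarity classes):
  B0 = {s0, t0}
  B1 = {s1, t1}
s0 ∈ B0, t0 ∈ B0 → same block
Bisimilar ⇒ trace-equivalent.

YES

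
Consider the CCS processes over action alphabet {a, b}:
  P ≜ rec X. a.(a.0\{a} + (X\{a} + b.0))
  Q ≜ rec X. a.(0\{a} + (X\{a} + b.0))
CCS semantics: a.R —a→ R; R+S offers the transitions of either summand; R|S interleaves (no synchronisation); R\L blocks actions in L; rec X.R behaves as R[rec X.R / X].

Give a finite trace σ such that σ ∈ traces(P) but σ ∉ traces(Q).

aa

P's transition system — 4 states:
  u0 = rec X. a.(a.0\{a} + (X\{a} + b.0)) → —a→ u1
  u1 = a.0\{a} + ((rec X. a.(a.0\{a} + (X\{a} + b.0)))\{a} + b.0) → —a→ u2, —b→ u3
  u2 = 0\{a} → (no moves)
  u3 = 0 → (no moves)
Q's transition system — 3 states:
  v0 = rec X. a.(0\{a} + (X\{a} + b.0)) → —a→ v1
  v1 = 0\{a} + ((rec X. a.(0\{a} + (X\{a} + b.0)))\{a} + b.0) → —b→ v2
  v2 = 0 → (no moves)
Run σ = ⟨aa⟩ on P: start {u0}
  after a @ step 1: {u1}
  after a @ step 2: {u2}
  ✓ P
Run σ = ⟨aa⟩ on Q: start {v0}
  after a @ step 1: {v1}
  after a @ step 2: ∅  — Q cannot continue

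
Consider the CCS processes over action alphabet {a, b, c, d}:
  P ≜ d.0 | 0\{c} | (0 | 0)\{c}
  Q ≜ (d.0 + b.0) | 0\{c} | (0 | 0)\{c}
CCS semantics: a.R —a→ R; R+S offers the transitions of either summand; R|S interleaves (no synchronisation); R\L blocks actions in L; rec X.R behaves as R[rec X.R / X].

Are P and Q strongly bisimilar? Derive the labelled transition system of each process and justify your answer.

P's transition system — 2 states:
  m0 = d.0 | 0\{c} | (0 | 0)\{c} → =d=> m1
  m1 = 0 | 0\{c} | (0 | 0)\{c} → ·
Q's transition system — 2 states:
  n0 = (d.0 + b.0) | 0\{c} | (0 | 0)\{c} → =b=> n1, =d=> n1
  n1 = 0 | 0\{c} | (0 | 0)\{c} → ·
Partition-refinement fixed point:
  B0 = {m0}
  B1 = {m1, n1}
  B2 = {n0}
m0 ∈ B0, n0 ∈ B2 → different blocks

not bisimilar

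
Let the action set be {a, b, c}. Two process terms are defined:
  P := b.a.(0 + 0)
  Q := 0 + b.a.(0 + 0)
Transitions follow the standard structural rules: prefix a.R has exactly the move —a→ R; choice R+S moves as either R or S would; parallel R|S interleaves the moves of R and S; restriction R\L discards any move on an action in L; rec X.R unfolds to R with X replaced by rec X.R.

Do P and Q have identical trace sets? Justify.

trace-equivalent

Reachable graph of P (3 states):
  s0 = b.a.(0 + 0) | -b-> s1
  s1 = a.(0 + 0) | -a-> s2
  s2 = 0 + 0 | ∅
Reachable graph of Q (3 states):
  t0 = 0 + b.a.(0 + 0) | -b-> t1
  t1 = a.(0 + 0) | -a-> t2
  t2 = 0 + 0 | ∅
Bisimilarity quotient blocks:
  B0 = {s0, t0}
  B1 = {s1, t1}
  B2 = {s2, t2}
s0 ∈ B0, t0 ∈ B0 → same block
Bisimilar ⇒ trace-equivalent.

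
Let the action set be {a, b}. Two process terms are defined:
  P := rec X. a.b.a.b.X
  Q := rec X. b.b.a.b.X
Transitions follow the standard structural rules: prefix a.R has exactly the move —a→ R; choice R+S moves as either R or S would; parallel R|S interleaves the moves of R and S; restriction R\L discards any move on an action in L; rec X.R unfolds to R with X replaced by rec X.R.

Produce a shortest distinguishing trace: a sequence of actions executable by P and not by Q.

P's transition system — 4 states:
  m0 = rec X. a.b.a.b.X ⊢ --a--▸ m1
  m1 = b.a.b.(rec X. a.b.a.b.X) ⊢ --b--▸ m2
  m2 = a.b.(rec X. a.b.a.b.X) ⊢ --a--▸ m3
  m3 = b.(rec X. a.b.a.b.X) ⊢ --b--▸ m0
Q's transition system — 4 states:
  n0 = rec X. b.b.a.b.X ⊢ --b--▸ n1
  n1 = b.a.b.(rec X. b.b.a.b.X) ⊢ --b--▸ n2
  n2 = a.b.(rec X. b.b.a.b.X) ⊢ --a--▸ n3
  n3 = b.(rec X. b.b.a.b.X) ⊢ --b--▸ n0
Executing a from P (initial set {m0}):
  [1] a ⇒ {m1}
  P completes σ.
Executing a from Q (initial set {n0}):
  [1] a ⇒ ∅  — Q cannot continue

a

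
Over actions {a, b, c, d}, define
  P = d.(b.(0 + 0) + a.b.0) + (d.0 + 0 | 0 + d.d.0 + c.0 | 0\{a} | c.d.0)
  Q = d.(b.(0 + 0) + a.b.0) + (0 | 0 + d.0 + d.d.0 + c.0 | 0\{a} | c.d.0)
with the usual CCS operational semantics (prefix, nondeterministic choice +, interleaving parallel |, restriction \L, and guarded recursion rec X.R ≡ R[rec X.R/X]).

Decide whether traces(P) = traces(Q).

traces(P) = traces(Q)

Reachable graph of P (11 states):
  m0 = d.(b.(0 + 0) + a.b.0) + (d.0 + 0 | 0 + d.d.0 + c.0 | 0\{a} | c.d.0) has moves =c=> m1, =c=> m2, =d=> m3, =d=> m4, =d=> m5
  m1 = 0 | 0\{a} | c.d.0 has moves =c=> m6
  m2 = c.0 | 0\{a} | d.0 has moves =c=> m6, =d=> m7
  m3 = 0 has moves (no moves)
  m4 = b.(0 + 0) + a.b.0 has moves =a=> m8, =b=> m9
  m5 = d.0 has moves =d=> m3
  m6 = 0 | 0\{a} | d.0 has moves =d=> m10
  m7 = c.0 | 0\{a} | 0 has moves =c=> m10
  m8 = b.0 has moves =b=> m3
  m9 = 0 + 0 has moves (no moves)
  m10 = 0 | 0\{a} | 0 has moves (no moves)
Reachable graph of Q (11 states):
  n0 = d.(b.(0 + 0) + a.b.0) + (0 | 0 + d.0 + d.d.0 + c.0 | 0\{a} | c.d.0) has moves =c=> n1, =c=> n2, =d=> n3, =d=> n4, =d=> n5
  n1 = 0 | 0\{a} | c.d.0 has moves =c=> n6
  n2 = c.0 | 0\{a} | d.0 has moves =c=> n6, =d=> n7
  n3 = 0 has moves (no moves)
  n4 = b.(0 + 0) + a.b.0 has moves =a=> n8, =b=> n9
  n5 = d.0 has moves =d=> n3
  n6 = 0 | 0\{a} | d.0 has moves =d=> n10
  n7 = c.0 | 0\{a} | 0 has moves =c=> n10
  n8 = b.0 has moves =b=> n3
  n9 = 0 + 0 has moves (no moves)
  n10 = 0 | 0\{a} | 0 has moves (no moves)
Bisimilarity quotient blocks:
  B0 = {m0, n0}
  B1 = {m10, m3, m9, n10, n3, n9}
  B2 = {m5, m6, n5, n6}
  B3 = {m2, n2}
  B4 = {m7, n7}
  B5 = {m4, n4}
  B6 = {m8, n8}
  B7 = {m1, n1}
m0 ∈ B0, n0 ∈ B0 → same block
Bisimilar ⇒ trace-equivalent.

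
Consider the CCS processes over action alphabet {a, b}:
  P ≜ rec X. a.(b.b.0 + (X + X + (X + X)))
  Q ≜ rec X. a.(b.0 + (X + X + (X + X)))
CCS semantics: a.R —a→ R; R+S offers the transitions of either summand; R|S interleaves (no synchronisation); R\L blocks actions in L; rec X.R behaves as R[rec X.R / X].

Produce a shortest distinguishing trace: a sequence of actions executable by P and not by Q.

Reachable graph of P (4 states):
  u0 = rec X. a.(b.b.0 + (X + X + (X + X))) ⊢ -a-> u1
  u1 = b.b.0 + ((rec X. a.(b.b.0 + (X + X + (X + X)))) + (rec X. a.(b.b.0 + (X + X + (X + X)))) + ((rec X. a.(b.b.0 + (X + X + (X + X)))) + (rec X. a.(b.b.0 + (X + X + (X + X)))))) ⊢ -a-> u1, -b-> u2
  u2 = b.0 ⊢ -b-> u3
  u3 = 0 ⊢ deadlocked
Reachable graph of Q (3 states):
  v0 = rec X. a.(b.0 + (X + X + (X + X))) ⊢ -a-> v1
  v1 = b.0 + ((rec X. a.(b.0 + (X + X + (X + X)))) + (rec X. a.(b.0 + (X + X + (X + X)))) + ((rec X. a.(b.0 + (X + X + (X + X)))) + (rec X. a.(b.0 + (X + X + (X + X)))))) ⊢ -a-> v1, -b-> v2
  v2 = 0 ⊢ deadlocked
Executing abb from P (initial set {u0}):
  step 1 (a): {u1}
  step 2 (b): {u2}
  step 3 (b): {u3}
  ✓ P
Executing abb from Q (initial set {v0}):
  step 1 (a): {v1}
  step 2 (b): {v2}
  step 3 (b): ∅  — Q cannot continue

abb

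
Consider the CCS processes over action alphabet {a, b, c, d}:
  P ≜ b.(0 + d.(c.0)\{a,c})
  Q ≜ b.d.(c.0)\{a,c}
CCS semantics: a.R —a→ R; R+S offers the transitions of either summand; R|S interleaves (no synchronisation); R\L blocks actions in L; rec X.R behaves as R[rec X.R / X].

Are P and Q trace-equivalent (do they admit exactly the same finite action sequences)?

LTS(P): 3 reachable states
  p0 = b.(0 + d.(c.0)\{a,c}) ⊢ --b--▸ p1
  p1 = 0 + d.(c.0)\{a,c} ⊢ --d--▸ p2
  p2 = (c.0)\{a,c} ⊢ ·
LTS(Q): 3 reachable states
  q0 = b.d.(c.0)\{a,c} ⊢ --b--▸ q1
  q1 = d.(c.0)\{a,c} ⊢ --d--▸ q2
  q2 = (c.0)\{a,c} ⊢ ·
Coarsest stable partition (strong bisimilarity classes):
  B0 = {p0, q0}
  B1 = {p1, q1}
  B2 = {p2, q2}
p0 ∈ B0, q0 ∈ B0 → same block
Bisimilar ⇒ trace-equivalent.

trace-equivalent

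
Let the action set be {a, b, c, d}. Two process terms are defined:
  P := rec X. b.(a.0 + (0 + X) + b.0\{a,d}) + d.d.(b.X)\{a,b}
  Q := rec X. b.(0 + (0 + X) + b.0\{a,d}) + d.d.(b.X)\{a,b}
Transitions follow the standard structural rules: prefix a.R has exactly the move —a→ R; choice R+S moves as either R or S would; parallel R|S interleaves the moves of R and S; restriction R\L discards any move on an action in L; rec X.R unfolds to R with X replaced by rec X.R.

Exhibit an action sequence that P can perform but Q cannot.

Reachable graph of P (6 states):
  m0 = rec X. b.(a.0 + (0 + X) + b.0\{a,d}) + d.d.(b.X)\{a,b} ⊢ -b-> m1, -d-> m2
  m1 = a.0 + (0 + (rec X. b.(a.0 + (0 + X) + b.0\{a,d}) + d.d.(b.X)\{a,b})) + b.0\{a,d} ⊢ -a-> m3, -b-> m1, -b-> m4, -d-> m2
  m2 = d.(b.(rec X. b.(a.0 + (0 + X) + b.0\{a,d}) + d.d.(b.X)\{a,b}))\{a,b} ⊢ -d-> m5
  m3 = 0 ⊢ ·
  m4 = 0\{a,d} ⊢ ·
  m5 = (b.(rec X. b.(a.0 + (0 + X) + b.0\{a,d}) + d.d.(b.X)\{a,b}))\{a,b} ⊢ ·
Reachable graph of Q (5 states):
  n0 = rec X. b.(0 + (0 + X) + b.0\{a,d}) + d.d.(b.X)\{a,b} ⊢ -b-> n1, -d-> n2
  n1 = 0 + (0 + (rec X. b.(0 + (0 + X) + b.0\{a,d}) + d.d.(b.X)\{a,b})) + b.0\{a,d} ⊢ -b-> n1, -b-> n3, -d-> n2
  n2 = d.(b.(rec X. b.(0 + (0 + X) + b.0\{a,d}) + d.d.(b.X)\{a,b}))\{a,b} ⊢ -d-> n4
  n3 = 0\{a,d} ⊢ ·
  n4 = (b.(rec X. b.(0 + (0 + X) + b.0\{a,d}) + d.d.(b.X)\{a,b}))\{a,b} ⊢ ·
Trace ⟨ba⟩ through P, begin at {m0}:
  [1] b ⇒ {m1}
  [2] a ⇒ {m3}
  P completes σ.
Trace ⟨ba⟩ through Q, begin at {n0}:
  [1] b ⇒ {n1}
  [2] a ⇒ ∅  — Q cannot continue

ba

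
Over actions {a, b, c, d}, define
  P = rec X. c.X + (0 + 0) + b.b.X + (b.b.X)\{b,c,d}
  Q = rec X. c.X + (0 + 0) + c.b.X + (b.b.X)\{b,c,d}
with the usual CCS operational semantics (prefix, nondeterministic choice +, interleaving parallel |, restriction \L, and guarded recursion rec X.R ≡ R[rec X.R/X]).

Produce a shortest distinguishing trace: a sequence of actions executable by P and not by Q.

b

P's transition system — 2 states:
  u0 = rec X. c.X + (0 + 0) + b.b.X + (b.b.X)\{b,c,d} → --b--▸ u1, --c--▸ u0
  u1 = b.(rec X. c.X + (0 + 0) + b.b.X + (b.b.X)\{b,c,d}) → --b--▸ u0
Q's transition system — 2 states:
  v0 = rec X. c.X + (0 + 0) + c.b.X + (b.b.X)\{b,c,d} → --c--▸ v0, --c--▸ v1
  v1 = b.(rec X. c.X + (0 + 0) + c.b.X + (b.b.X)\{b,c,d}) → --b--▸ v0
Run σ = ⟨b⟩ on P: start {u0}
  step 1 (b): {u1}
  ✓ P
Run σ = ⟨b⟩ on Q: start {v0}
  step 1 (b): no successor for Q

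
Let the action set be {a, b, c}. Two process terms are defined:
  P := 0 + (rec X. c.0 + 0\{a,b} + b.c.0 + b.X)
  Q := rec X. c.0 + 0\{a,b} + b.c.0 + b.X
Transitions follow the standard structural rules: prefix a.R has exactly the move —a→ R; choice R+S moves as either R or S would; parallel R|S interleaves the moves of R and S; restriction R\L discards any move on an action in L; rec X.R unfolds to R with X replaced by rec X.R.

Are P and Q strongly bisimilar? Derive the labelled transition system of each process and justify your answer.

P ~ Q

LTS(P): 4 reachable states
  m0 = 0 + (rec X. c.0 + 0\{a,b} + b.c.0 + b.X) has moves ··b··> m1, ··b··> m2, ··c··> m3
  m1 = c.0 has moves ··c··> m3
  m2 = rec X. c.0 + 0\{a,b} + b.c.0 + b.X has moves ··b··> m1, ··b··> m2, ··c··> m3
  m3 = 0 has moves ∅
LTS(Q): 3 reachable states
  n0 = rec X. c.0 + 0\{a,b} + b.c.0 + b.X has moves ··b··> n0, ··b··> n1, ··c··> n2
  n1 = c.0 has moves ··c··> n2
  n2 = 0 has moves ∅
Bisimilarity quotient blocks:
  B0 = {m0, m2, n0}
  B1 = {m1, n1}
  B2 = {m3, n2}
m0 ∈ B0, n0 ∈ B0 → same block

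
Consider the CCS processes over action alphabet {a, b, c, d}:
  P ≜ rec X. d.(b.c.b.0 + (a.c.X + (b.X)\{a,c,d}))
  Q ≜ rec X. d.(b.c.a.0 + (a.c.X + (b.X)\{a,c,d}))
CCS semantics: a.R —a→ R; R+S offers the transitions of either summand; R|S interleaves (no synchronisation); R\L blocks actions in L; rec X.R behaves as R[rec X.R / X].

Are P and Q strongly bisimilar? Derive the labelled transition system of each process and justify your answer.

LTS(P): 7 reachable states
  m0 = rec X. d.(b.c.b.0 + (a.c.X + (b.X)\{a,c,d})) has moves -d-> m1
  m1 = b.c.b.0 + (a.c.(rec X. d.(b.c.b.0 + (a.c.X + (b.X)\{a,c,d}))) + (b.(rec X. d.(b.c.b.0 + (a.c.X + (b.X)\{a,c,d}))))\{a,c,d}) has moves -a-> m2, -b-> m3, -b-> m4
  m2 = c.(rec X. d.(b.c.b.0 + (a.c.X + (b.X)\{a,c,d}))) has moves -c-> m0
  m3 = (rec X. d.(b.c.b.0 + (a.c.X + (b.X)\{a,c,d})))\{a,c,d} has moves (no moves)
  m4 = c.b.0 has moves -c-> m5
  m5 = b.0 has moves -b-> m6
  m6 = 0 has moves (no moves)
LTS(Q): 7 reachable states
  n0 = rec X. d.(b.c.a.0 + (a.c.X + (b.X)\{a,c,d})) has moves -d-> n1
  n1 = b.c.a.0 + (a.c.(rec X. d.(b.c.a.0 + (a.c.X + (b.X)\{a,c,d}))) + (b.(rec X. d.(b.c.a.0 + (a.c.X + (b.X)\{a,c,d}))))\{a,c,d}) has moves -a-> n2, -b-> n3, -b-> n4
  n2 = c.(rec X. d.(b.c.a.0 + (a.c.X + (b.X)\{a,c,d}))) has moves -c-> n0
  n3 = (rec X. d.(b.c.a.0 + (a.c.X + (b.X)\{a,c,d})))\{a,c,d} has moves (no moves)
  n4 = c.a.0 has moves -c-> n5
  n5 = a.0 has moves -a-> n6
  n6 = 0 has moves (no moves)
Partition-refinement fixed point:
  B0 = {m0}
  B1 = {m1}
  B2 = {m2}
  B3 = {m3, m6, n3, n6}
  B4 = {m4}
  B5 = {m5}
  B6 = {n0}
  B7 = {n1}
  B8 = {n4}
  B9 = {n5}
  B10 = {n2}
m0 ∈ B0, n0 ∈ B6 → different blocks

not bisimilar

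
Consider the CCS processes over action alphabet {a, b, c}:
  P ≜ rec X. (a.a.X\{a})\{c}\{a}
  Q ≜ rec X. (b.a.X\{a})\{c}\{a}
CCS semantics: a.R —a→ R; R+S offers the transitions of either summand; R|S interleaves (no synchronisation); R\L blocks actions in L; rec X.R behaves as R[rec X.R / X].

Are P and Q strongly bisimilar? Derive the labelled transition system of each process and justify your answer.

P's transition system — 1 states:
  s0 = rec X. (a.a.X\{a})\{c}\{a} | deadlocked
Q's transition system — 2 states:
  t0 = rec X. (b.a.X\{a})\{c}\{a} | =b=> t1
  t1 = (a.(rec X. (b.a.X\{a})\{c}\{a})\{a})\{c}\{a} | deadlocked
Partition-refinement fixed point:
  B0 = {s0, t1}
  B1 = {t0}
s0 ∈ B0, t0 ∈ B1 → different blocks

NO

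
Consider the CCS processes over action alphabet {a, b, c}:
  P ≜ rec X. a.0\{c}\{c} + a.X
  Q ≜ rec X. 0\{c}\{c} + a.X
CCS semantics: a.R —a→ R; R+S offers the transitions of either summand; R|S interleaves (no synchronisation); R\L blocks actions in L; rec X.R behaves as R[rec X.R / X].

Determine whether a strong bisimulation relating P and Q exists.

LTS(P): 2 reachable states
  u0 = rec X. a.0\{c}\{c} + a.X has moves =a=> u0, =a=> u1
  u1 = 0\{c}\{c} has moves stopped
LTS(Q): 1 reachable states
  v0 = rec X. 0\{c}\{c} + a.X has moves =a=> v0
Partition-refinement fixed point:
  B0 = {u0}
  B1 = {u1}
  B2 = {v0}
u0 ∈ B0, v0 ∈ B2 → different blocks

NO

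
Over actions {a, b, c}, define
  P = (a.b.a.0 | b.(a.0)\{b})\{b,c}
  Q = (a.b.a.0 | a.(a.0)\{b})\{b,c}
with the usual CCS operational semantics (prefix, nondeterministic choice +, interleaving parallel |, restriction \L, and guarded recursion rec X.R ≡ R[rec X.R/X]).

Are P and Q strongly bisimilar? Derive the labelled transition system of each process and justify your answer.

P's transition system — 2 states:
  m0 = (a.b.a.0 | b.(a.0)\{b})\{b,c} | -a-> m1
  m1 = (b.a.0 | b.(a.0)\{b})\{b,c} | deadlocked
Q's transition system — 6 states:
  n0 = (a.b.a.0 | a.(a.0)\{b})\{b,c} | -a-> n1, -a-> n2
  n1 = (a.b.a.0 | (a.0)\{b})\{b,c} | -a-> n3, -a-> n4
  n2 = (b.a.0 | a.(a.0)\{b})\{b,c} | -a-> n4
  n3 = (a.b.a.0 | 0\{b})\{b,c} | -a-> n5
  n4 = (b.a.0 | (a.0)\{b})\{b,c} | -a-> n5
  n5 = (b.a.0 | 0\{b})\{b,c} | deadlocked
Bisimilarity quotient blocks:
  B0 = {m0, n3, n4}
  B1 = {m1, n5}
  B2 = {n0}
  B3 = {n1, n2}
m0 ∈ B0, n0 ∈ B2 → different blocks

NO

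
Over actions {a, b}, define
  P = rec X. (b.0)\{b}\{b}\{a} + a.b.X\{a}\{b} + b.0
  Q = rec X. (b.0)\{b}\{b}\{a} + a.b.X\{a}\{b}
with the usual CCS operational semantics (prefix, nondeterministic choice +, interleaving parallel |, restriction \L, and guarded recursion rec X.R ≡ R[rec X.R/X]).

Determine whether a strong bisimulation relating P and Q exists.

NO

Reachable graph of P (4 states):
  s0 = rec X. (b.0)\{b}\{b}\{a} + a.b.X\{a}\{b} + b.0 :: -a-> s1, -b-> s2
  s1 = b.(rec X. (b.0)\{b}\{b}\{a} + a.b.X\{a}\{b} + b.0)\{a}\{b} :: -b-> s3
  s2 = 0 :: stopped
  s3 = (rec X. (b.0)\{b}\{b}\{a} + a.b.X\{a}\{b} + b.0)\{a}\{b} :: stopped
Reachable graph of Q (3 states):
  t0 = rec X. (b.0)\{b}\{b}\{a} + a.b.X\{a}\{b} :: -a-> t1
  t1 = b.(rec X. (b.0)\{b}\{b}\{a} + a.b.X\{a}\{b})\{a}\{b} :: -b-> t2
  t2 = (rec X. (b.0)\{b}\{b}\{a} + a.b.X\{a}\{b})\{a}\{b} :: stopped
Bisimilarity quotient blocks:
  B0 = {s0}
  B1 = {s1, t1}
  B2 = {s2, s3, t2}
  B3 = {t0}
s0 ∈ B0, t0 ∈ B3 → different blocks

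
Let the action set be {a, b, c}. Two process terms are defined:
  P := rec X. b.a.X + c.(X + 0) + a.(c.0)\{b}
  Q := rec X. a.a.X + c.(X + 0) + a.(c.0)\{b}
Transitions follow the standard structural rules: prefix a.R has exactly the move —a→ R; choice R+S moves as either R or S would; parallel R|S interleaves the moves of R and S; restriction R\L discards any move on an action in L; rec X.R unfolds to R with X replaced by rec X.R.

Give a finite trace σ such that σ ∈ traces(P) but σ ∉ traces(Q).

P's transition system — 5 states:
  s0 = rec X. b.a.X + c.(X + 0) + a.(c.0)\{b} has moves ··a··> s1, ··b··> s2, ··c··> s3
  s1 = (c.0)\{b} has moves ··c··> s4
  s2 = a.(rec X. b.a.X + c.(X + 0) + a.(c.0)\{b}) has moves ··a··> s0
  s3 = (rec X. b.a.X + c.(X + 0) + a.(c.0)\{b}) + 0 has moves ··a··> s1, ··b··> s2, ··c··> s3
  s4 = 0\{b} has moves stopped
Q's transition system — 5 states:
  t0 = rec X. a.a.X + c.(X + 0) + a.(c.0)\{b} has moves ··a··> t1, ··a··> t2, ··c··> t3
  t1 = (c.0)\{b} has moves ··c··> t4
  t2 = a.(rec X. a.a.X + c.(X + 0) + a.(c.0)\{b}) has moves ··a··> t0
  t3 = (rec X. a.a.X + c.(X + 0) + a.(c.0)\{b}) + 0 has moves ··a··> t1, ··a··> t2, ··c··> t3
  t4 = 0\{b} has moves stopped
Run σ = ⟨b⟩ on P: start {s0}
  after b @ step 1: {s2}
  — P admits the full trace.
Run σ = ⟨b⟩ on Q: start {t0}
  after b @ step 1: no successor for Q

b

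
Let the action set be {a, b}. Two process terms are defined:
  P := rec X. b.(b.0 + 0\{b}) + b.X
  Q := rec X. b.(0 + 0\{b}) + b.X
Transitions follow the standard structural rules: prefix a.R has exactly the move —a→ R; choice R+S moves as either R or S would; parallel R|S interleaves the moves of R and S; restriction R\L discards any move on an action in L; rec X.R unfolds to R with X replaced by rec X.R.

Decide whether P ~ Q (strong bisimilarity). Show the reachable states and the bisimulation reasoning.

Reachable graph of P (3 states):
  p0 = rec X. b.(b.0 + 0\{b}) + b.X ⊢ -b-> p0, -b-> p1
  p1 = b.0 + 0\{b} ⊢ -b-> p2
  p2 = 0 ⊢ stopped
Reachable graph of Q (2 states):
  q0 = rec X. b.(0 + 0\{b}) + b.X ⊢ -b-> q0, -b-> q1
  q1 = 0 + 0\{b} ⊢ stopped
Partition-refinement fixed point:
  B0 = {p0}
  B1 = {p1}
  B2 = {p2, q1}
  B3 = {q0}
p0 ∈ B0, q0 ∈ B3 → different blocks

NO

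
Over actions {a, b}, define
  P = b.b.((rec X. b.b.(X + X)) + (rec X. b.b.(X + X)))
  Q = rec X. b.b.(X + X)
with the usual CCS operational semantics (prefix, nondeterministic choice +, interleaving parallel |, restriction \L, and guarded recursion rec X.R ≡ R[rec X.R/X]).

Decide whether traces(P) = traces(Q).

YES

LTS(P): 3 reachable states
  s0 = b.b.((rec X. b.b.(X + X)) + (rec X. b.b.(X + X))) ⊢ =b=> s1
  s1 = b.((rec X. b.b.(X + X)) + (rec X. b.b.(X + X))) ⊢ =b=> s2
  s2 = (rec X. b.b.(X + X)) + (rec X. b.b.(X + X)) ⊢ =b=> s1
LTS(Q): 3 reachable states
  t0 = rec X. b.b.(X + X) ⊢ =b=> t1
  t1 = b.((rec X. b.b.(X + X)) + (rec X. b.b.(X + X))) ⊢ =b=> t2
  t2 = (rec X. b.b.(X + X)) + (rec X. b.b.(X + X)) ⊢ =b=> t1
Coarsest stable partition (strong bisimilarity classes):
  B0 = {s0, s1, s2, t0, t1, t2}
s0 ∈ B0, t0 ∈ B0 → same block
Bisimilar ⇒ trace-equivalent.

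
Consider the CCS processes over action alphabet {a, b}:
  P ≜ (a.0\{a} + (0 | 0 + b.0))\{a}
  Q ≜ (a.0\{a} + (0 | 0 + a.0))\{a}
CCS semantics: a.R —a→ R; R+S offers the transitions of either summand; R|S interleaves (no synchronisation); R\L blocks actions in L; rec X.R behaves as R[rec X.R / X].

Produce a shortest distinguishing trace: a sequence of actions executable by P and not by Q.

b

LTS(P): 2 reachable states
  p0 = (a.0\{a} + (0 | 0 + b.0))\{a} ⊢ —b→ p1
  p1 = 0\{a} ⊢ (no moves)
LTS(Q): 1 reachable states
  q0 = (a.0\{a} + (0 | 0 + a.0))\{a} ⊢ (no moves)
Run σ = ⟨b⟩ on P: start {p0}
  after b @ step 1: {p1}
  P completes σ.
Run σ = ⟨b⟩ on Q: start {q0}
  after b @ step 1: no successor for Q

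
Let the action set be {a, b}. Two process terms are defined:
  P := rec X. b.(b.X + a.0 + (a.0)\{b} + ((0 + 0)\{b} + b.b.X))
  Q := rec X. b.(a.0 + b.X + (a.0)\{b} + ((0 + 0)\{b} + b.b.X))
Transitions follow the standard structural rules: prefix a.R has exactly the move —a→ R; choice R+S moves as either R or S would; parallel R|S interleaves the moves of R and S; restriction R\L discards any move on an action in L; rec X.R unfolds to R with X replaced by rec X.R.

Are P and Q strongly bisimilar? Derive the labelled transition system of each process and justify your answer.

YES

LTS(P): 5 reachable states
  u0 = rec X. b.(b.X + a.0 + (a.0)\{b} + ((0 + 0)\{b} + b.b.X)) ⊢ —b→ u1
  u1 = b.(rec X. b.(b.X + a.0 + (a.0)\{b} + ((0 + 0)\{b} + b.b.X))) + a.0 + (a.0)\{b} + ((0 + 0)\{b} + b.b.(rec X. b.(b.X + a.0 + (a.0)\{b} + ((0 + 0)\{b} + b.b.X)))) ⊢ —a→ u2, —a→ u3, —b→ u0, —b→ u4
  u2 = 0 ⊢ ∅
  u3 = 0\{b} ⊢ ∅
  u4 = b.(rec X. b.(b.X + a.0 + (a.0)\{b} + ((0 + 0)\{b} + b.b.X))) ⊢ —b→ u0
LTS(Q): 5 reachable states
  v0 = rec X. b.(a.0 + b.X + (a.0)\{b} + ((0 + 0)\{b} + b.b.X)) ⊢ —b→ v1
  v1 = a.0 + b.(rec X. b.(a.0 + b.X + (a.0)\{b} + ((0 + 0)\{b} + b.b.X))) + (a.0)\{b} + ((0 + 0)\{b} + b.b.(rec X. b.(a.0 + b.X + (a.0)\{b} + ((0 + 0)\{b} + b.b.X)))) ⊢ —a→ v2, —a→ v3, —b→ v0, —b→ v4
  v2 = 0 ⊢ ∅
  v3 = 0\{b} ⊢ ∅
  v4 = b.(rec X. b.(a.0 + b.X + (a.0)\{b} + ((0 + 0)\{b} + b.b.X))) ⊢ —b→ v0
Partition-refinement fixed point:
  B0 = {u0, v0}
  B1 = {u1, v1}
  B2 = {u2, u3, v2, v3}
  B3 = {u4, v4}
u0 ∈ B0, v0 ∈ B0 → same block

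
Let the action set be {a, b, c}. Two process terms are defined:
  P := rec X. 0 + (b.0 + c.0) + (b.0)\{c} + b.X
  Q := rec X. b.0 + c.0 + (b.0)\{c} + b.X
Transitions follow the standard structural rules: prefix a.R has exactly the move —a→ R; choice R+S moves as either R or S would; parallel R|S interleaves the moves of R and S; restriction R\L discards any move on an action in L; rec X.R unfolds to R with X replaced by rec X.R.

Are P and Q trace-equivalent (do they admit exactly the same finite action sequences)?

traces(P) = traces(Q)

Reachable graph of P (3 states):
  p0 = rec X. 0 + (b.0 + c.0) + (b.0)\{c} + b.X ⊢ —b→ p0, —b→ p1, —b→ p2, —c→ p1
  p1 = 0 ⊢ stopped
  p2 = 0\{c} ⊢ stopped
Reachable graph of Q (3 states):
  q0 = rec X. b.0 + c.0 + (b.0)\{c} + b.X ⊢ —b→ q0, —b→ q1, —b→ q2, —c→ q1
  q1 = 0 ⊢ stopped
  q2 = 0\{c} ⊢ stopped
Coarsest stable partition (strong bisimilarity classes):
  B0 = {p0, q0}
  B1 = {p1, p2, q1, q2}
p0 ∈ B0, q0 ∈ B0 → same block
Bisimilar ⇒ trace-equivalent.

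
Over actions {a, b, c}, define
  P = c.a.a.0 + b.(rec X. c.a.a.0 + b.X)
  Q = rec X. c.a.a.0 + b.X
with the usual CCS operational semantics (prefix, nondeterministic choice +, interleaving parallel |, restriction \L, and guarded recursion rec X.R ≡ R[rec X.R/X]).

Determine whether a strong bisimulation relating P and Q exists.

P's transition system — 5 states:
  s0 = c.a.a.0 + b.(rec X. c.a.a.0 + b.X) | --b--▸ s1, --c--▸ s2
  s1 = rec X. c.a.a.0 + b.X | --b--▸ s1, --c--▸ s2
  s2 = a.a.0 | --a--▸ s3
  s3 = a.0 | --a--▸ s4
  s4 = 0 | ∅
Q's transition system — 4 states:
  t0 = rec X. c.a.a.0 + b.X | --b--▸ t0, --c--▸ t1
  t1 = a.a.0 | --a--▸ t2
  t2 = a.0 | --a--▸ t3
  t3 = 0 | ∅
Bisimilarity quotient blocks:
  B0 = {s0, s1, t0}
  B1 = {s2, t1}
  B2 = {s3, t2}
  B3 = {s4, t3}
s0 ∈ B0, t0 ∈ B0 → same block

bisimilar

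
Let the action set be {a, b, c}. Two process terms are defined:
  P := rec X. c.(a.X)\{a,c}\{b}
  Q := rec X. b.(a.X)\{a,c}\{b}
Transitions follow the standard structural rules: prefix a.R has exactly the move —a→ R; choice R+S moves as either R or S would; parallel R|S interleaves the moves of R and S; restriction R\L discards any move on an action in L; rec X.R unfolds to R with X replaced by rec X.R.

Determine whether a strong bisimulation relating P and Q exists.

LTS(P): 2 reachable states
  m0 = rec X. c.(a.X)\{a,c}\{b} has moves --c--▸ m1
  m1 = (a.(rec X. c.(a.X)\{a,c}\{b}))\{a,c}\{b} has moves stopped
LTS(Q): 2 reachable states
  n0 = rec X. b.(a.X)\{a,c}\{b} has moves --b--▸ n1
  n1 = (a.(rec X. b.(a.X)\{a,c}\{b}))\{a,c}\{b} has moves stopped
Bisimilarity quotient blocks:
  B0 = {m0}
  B1 = {m1, n1}
  B2 = {n0}
m0 ∈ B0, n0 ∈ B2 → different blocks

P ≁ Q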